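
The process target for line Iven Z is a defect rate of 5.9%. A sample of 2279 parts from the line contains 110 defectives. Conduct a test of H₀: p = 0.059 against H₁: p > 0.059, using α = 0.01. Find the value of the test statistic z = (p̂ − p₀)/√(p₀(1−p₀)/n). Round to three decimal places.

z = -2.175

p̂ = 110/2279 = 0.0482668.
SE = √(p₀(1−p₀)/n) = √(0.055519/2279) = 0.0049357.
z = (0.0482668 − 0.059)/0.0049357 = -0.0107332/0.0049357 = -2.175.
p-value = P(Z > -2.175) ≈ 0.9852; since p > α = 0.01, fail to reject H₀.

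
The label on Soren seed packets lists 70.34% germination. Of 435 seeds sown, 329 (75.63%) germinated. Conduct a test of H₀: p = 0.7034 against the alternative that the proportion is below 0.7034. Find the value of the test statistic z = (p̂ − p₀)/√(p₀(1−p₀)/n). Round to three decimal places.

z = 2.417

p̂ = 329/435 ≈ 0.756322.
Under H₀, SE = √(0.7034·0.2966/435) = √(0.000479606) = 0.021900.
z = (0.756322 − 0.7034)/0.021900 = 0.052922/0.021900 = 2.417.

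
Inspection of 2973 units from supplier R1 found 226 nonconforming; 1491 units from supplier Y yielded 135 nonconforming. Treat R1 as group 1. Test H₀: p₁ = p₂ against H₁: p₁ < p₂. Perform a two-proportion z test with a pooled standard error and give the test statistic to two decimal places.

p̂₁ = 226/2973 ≈ 0.07602, p̂₂ = 135/1491 ≈ 0.09054.
Pooled p̂ = (226+135)/(2973+1491) = 361/4464 = 0.08087.
SE = √(p̂(1−p̂)(1/n₁+1/n₂)) = √(0.08087·0.91913·0.00100705) = √(7.48535e-05) = 0.00865.
z = (0.07602 − 0.09054)/0.00865 = -0.01452/0.00865 = -1.68.
p-value = P(Z < -1.679) ≈ 0.0466.

z = -1.68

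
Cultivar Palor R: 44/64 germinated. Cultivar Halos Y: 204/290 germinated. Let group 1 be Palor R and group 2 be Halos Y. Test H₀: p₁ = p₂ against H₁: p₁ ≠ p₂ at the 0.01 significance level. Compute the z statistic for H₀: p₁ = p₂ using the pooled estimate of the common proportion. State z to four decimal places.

p̂₁ = 44/64 ≈ 0.687500, p̂₂ = 204/290 ≈ 0.703448.
Pooled p̂ = (44+204)/(64+290) = 248/354 = 0.700565.
SE = √(p̂(1−p̂)(1/n₁+1/n₂)) = √(0.700565·0.299435·0.0190733) = √(0.00400107) = 0.063254.
z = (0.687500 − 0.703448)/0.063254 = -0.015948/0.063254 = -0.2521.
Two-sided p-value ≈ 2·Φ(−0.252) = 0.8009, so at α = 0.01 we fail to reject H₀.

z = -0.2521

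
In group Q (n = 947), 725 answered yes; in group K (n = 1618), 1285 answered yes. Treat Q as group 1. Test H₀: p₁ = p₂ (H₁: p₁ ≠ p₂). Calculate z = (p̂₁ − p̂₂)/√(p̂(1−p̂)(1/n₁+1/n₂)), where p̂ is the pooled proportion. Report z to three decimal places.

z = -1.698

p̂₁ = 725/947 ≈ 0.76558, p̂₂ = 1285/1618 ≈ 0.79419.
Pooled p̂ = (725+1285)/(947+1618) = 2010/2565 = 0.78363.
SE = √(p̂(1−p̂)(1/n₁+1/n₂)) = √(0.78363·0.21637·0.00167401) = √(0.00028384) = 0.01685.
z = (0.76558 − 0.79419)/0.01685 = -0.02861/0.01685 = -1.698.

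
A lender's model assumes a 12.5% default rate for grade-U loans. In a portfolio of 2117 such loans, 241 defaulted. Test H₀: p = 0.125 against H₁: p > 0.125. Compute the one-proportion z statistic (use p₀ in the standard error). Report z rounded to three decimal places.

p̂ = 241/2117 ≈ 0.113840.
Under H₀, SE = √(0.125·0.875/2117) = √(5.16651e-05) = 0.007188.
z = (0.113840 − 0.125)/0.007188 = -0.011160/0.007188 = -1.553.

z = -1.553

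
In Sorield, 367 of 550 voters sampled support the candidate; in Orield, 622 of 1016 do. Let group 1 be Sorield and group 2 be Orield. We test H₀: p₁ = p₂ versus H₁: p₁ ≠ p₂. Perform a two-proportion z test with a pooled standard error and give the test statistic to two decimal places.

z = 2.16

p̂₁ = 367/550 = 0.6673, p̂₂ = 622/1016 = 0.6122.
Pooled p̂ = (367+622)/(550+1016) = 989/1566 = 0.6315.
SE = √(p̂(1−p̂)(1/n₁+1/n₂)) = √(0.6315·0.3685·0.00280243) = √(0.000652115) = 0.0255.
z = (0.6673 − 0.6122)/0.0255 = 0.0551/0.0255 = 2.16.
Two-sided p-value ≈ 2·Φ(−2.156) = 0.0310.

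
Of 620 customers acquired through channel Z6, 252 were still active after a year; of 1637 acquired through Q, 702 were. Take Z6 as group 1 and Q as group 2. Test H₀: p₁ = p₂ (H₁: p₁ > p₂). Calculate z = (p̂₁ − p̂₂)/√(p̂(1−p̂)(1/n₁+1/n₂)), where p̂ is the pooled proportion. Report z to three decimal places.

z = -0.961

p̂₁ = 252/620 = 0.40645, p̂₂ = 702/1637 = 0.42883.
Pooled p̂ = (252+702)/(620+1637) = 954/2257 = 0.42268.
SE = √(0.244022 × 0.00222378) = 0.02329.
z = (0.40645 − 0.42883)/0.02329 = -0.02238/0.02329 = -0.961.
p-value = P(Z > -0.961) ≈ 0.8317.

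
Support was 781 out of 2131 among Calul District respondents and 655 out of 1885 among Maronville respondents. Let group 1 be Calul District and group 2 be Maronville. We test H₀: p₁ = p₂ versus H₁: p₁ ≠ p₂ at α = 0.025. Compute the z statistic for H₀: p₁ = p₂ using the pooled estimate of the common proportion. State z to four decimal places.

p̂₁ = 781/2131 = 0.366495, p̂₂ = 655/1885 = 0.347480.
Pooled p̂ = (781+655)/(2131+1885) = 1436/4016 = 0.357570.
SE = √(0.229714 × 0.000999767) = 0.015155.
z = (0.366495 − 0.347480)/0.015155 = 0.019015/0.015155 = 1.2547.
p-value = 2·P(Z > 1.255) ≈ 0.2096, so at α = 0.025 we fail to reject H₀.

z = 1.2547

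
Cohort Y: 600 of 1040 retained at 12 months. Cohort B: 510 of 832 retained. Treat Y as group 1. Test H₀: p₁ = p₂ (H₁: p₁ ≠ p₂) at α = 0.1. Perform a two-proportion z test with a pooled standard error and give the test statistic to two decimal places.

p̂₁ = 600/1040 ≈ 0.5769, p̂₂ = 510/832 ≈ 0.6130.
Pooled p̂ = (600+510)/(1040+832) = 1110/1872 = 0.5929.
SE = √(0.241361 × 0.00216346) = 0.0229.
z = (0.5769 − 0.6130)/0.0229 = -0.0361/0.0229 = -1.58.
p-value = 2·P(Z > 1.578) ≈ 0.1146, so at α = 0.1 we fail to reject H₀.

z = -1.58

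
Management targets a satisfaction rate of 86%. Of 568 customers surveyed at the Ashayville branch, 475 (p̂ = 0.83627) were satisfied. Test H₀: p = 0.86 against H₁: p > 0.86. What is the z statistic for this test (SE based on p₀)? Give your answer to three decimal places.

p̂ = 475/568 = 0.83627.
SE = √(p₀(1−p₀)/n) = √(0.1204/568) = 0.01456.
z = (0.83627 − 0.86)/0.01456 = -0.02373/0.01456 = -1.630.

z = -1.630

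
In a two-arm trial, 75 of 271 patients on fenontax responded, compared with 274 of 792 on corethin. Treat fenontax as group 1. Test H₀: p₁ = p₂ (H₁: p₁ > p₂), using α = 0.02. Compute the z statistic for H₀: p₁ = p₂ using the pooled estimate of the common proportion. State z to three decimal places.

z = -2.094

p̂₁ = 75/271 ≈ 0.27675, p̂₂ = 274/792 ≈ 0.34596.
Pooled p̂ = (75+274)/(271+792) = 349/1063 = 0.32832.
SE = √(p̂(1−p̂)(1/n₁+1/n₂)) = √(0.32832·0.67168·0.00495266) = √(0.00109218) = 0.03305.
z = (0.27675 − 0.34596)/0.03305 = -0.06921/0.03305 = -2.094.
p-value = P(Z > -2.094) ≈ 0.9819, so at α = 0.02 we fail to reject H₀.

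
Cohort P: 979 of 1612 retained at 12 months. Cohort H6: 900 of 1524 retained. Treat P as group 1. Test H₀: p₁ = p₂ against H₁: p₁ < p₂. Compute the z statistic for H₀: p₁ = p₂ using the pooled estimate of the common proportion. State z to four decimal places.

p̂₁ = 979/1612 ≈ 0.607320, p̂₂ = 900/1524 ≈ 0.590551.
Pooled p̂ = (979+900)/(1612+1524) = 1879/3136 = 0.599171.
SE = √(0.240165 × 0.00127652) = 0.017509.
z = (0.607320 − 0.590551)/0.017509 = 0.016769/0.017509 = 0.9577.
p-value = P(Z < 0.958) ≈ 0.8309.

z = 0.9577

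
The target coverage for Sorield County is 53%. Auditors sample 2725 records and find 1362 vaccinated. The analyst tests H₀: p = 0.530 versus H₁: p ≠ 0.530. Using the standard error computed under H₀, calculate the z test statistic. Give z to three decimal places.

p̂ = 1362/2725 = 0.49982.
Under H₀, SE = √(0.53·0.47/2725) = √(9.14128e-05) = 0.00956.
z = (0.49982 − 0.53)/0.00956 = -0.03018/0.00956 = -3.157.

z = -3.157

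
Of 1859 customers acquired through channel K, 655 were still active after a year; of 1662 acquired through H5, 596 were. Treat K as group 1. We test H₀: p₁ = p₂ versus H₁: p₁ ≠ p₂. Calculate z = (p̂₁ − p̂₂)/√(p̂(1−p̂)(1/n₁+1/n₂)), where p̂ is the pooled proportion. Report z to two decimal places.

p̂₁ = 655/1859 ≈ 0.3523, p̂₂ = 596/1662 ≈ 0.3586.
Pooled p̂ = (655+596)/(1859+1662) = 1251/3521 = 0.3553.
SE = √(p̂(1−p̂)(1/n₁+1/n₂)) = √(0.3553·0.6447·0.00113961) = √(0.00026104) = 0.0162.
z = (0.3523 − 0.3586)/0.0162 = -0.0063/0.0162 = -0.39.

z = -0.39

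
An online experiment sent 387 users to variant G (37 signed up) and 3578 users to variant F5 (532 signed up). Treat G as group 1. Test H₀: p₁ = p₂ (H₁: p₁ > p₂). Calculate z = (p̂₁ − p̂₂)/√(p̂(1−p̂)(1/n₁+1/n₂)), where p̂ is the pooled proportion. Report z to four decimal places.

z = -2.8293

p̂₁ = 37/387 = 0.0956072, p̂₂ = 532/3578 = 0.1486864.
Pooled p̂ = (37+532)/(387+3578) = 569/3965 = 0.1435057.
SE = √(0.122912 × 0.00286347) = 0.0187604.
z = (0.0956072 − 0.1486864)/0.0187604 = -0.0530792/0.0187604 = -2.8293.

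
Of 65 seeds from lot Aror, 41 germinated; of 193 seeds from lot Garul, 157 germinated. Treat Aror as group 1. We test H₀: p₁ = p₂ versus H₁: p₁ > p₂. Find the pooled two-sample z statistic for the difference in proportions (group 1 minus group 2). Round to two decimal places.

z = -3.02

p̂₁ = 41/65 ≈ 0.63077, p̂₂ = 157/193 ≈ 0.81347.
Pooled p̂ = (41+157)/(65+193) = 198/258 = 0.76744.
SE = √(p̂(1−p̂)(1/n₁+1/n₂)) = √(0.76744·0.23256·0.020566) = √(0.00367051) = 0.06058.
z = (0.63077 − 0.81347)/0.06058 = -0.18270/0.06058 = -3.02.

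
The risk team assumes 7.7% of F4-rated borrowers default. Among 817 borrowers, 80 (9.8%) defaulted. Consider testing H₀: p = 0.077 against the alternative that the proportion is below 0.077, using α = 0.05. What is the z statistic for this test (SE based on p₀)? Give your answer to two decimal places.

p̂ = 80/817 = 0.09792.
SE = √(p₀(1−p₀)/n) = √(0.071071/817) = 0.00933.
z = (0.09792 − 0.077)/0.00933 = 0.02092/0.00933 = 2.24.
p-value = P(Z < 2.243) ≈ 0.9875. With α = 0.05, fail to reject H₀.

z = 2.24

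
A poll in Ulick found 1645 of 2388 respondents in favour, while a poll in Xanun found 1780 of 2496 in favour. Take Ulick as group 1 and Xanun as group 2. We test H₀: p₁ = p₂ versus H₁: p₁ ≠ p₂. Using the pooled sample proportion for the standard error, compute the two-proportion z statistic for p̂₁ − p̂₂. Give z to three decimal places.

p̂₁ = 1645/2388 ≈ 0.68886, p̂₂ = 1780/2496 ≈ 0.71314.
Pooled p̂ = (1645+1780)/(2388+2496) = 3425/4884 = 0.70127.
SE = √(0.209491 × 0.000819401) = 0.01310.
z = (0.68886 − 0.71314)/0.01310 = -0.02428/0.01310 = -1.853.

z = -1.853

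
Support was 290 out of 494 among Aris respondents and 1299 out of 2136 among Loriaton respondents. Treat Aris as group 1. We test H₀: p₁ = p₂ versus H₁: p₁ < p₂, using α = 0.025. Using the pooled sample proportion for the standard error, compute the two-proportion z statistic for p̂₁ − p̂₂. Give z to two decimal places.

z = -0.86

p̂₁ = 290/494 ≈ 0.5870, p̂₂ = 1299/2136 ≈ 0.6081.
Pooled p̂ = (290+1299)/(494+2136) = 1589/2630 = 0.6042.
SE = √(p̂(1−p̂)(1/n₁+1/n₂)) = √(0.6042·0.3958·0.00249246) = √(0.000596061) = 0.0244.
z = (0.5870 − 0.6081)/0.0244 = -0.0211/0.0244 = -0.86.
p-value = P(Z < -0.864) ≈ 0.1937, so at α = 0.025 we fail to reject H₀.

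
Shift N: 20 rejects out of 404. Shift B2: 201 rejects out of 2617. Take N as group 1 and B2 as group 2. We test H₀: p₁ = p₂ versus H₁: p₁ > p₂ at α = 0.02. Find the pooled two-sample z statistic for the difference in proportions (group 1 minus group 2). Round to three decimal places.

p̂₁ = 20/404 = 0.049505, p̂₂ = 201/2617 = 0.076806.
Pooled p̂ = (20+201)/(404+2617) = 221/3021 = 0.073155.
SE = √(0.067803 × 0.00285736) = 0.013919.
z = (0.049505 − 0.076806)/0.013919 = -0.027301/0.013919 = -1.961.
p-value = P(Z > -1.961) ≈ 0.9751. With α = 0.02, fail to reject H₀.

z = -1.961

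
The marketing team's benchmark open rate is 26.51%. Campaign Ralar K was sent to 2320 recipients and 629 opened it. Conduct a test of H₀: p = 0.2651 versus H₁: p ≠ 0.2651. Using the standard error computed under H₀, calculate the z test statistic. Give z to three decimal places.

p̂ = 629/2320 ≈ 0.27112.
SE = √(p₀(1−p₀)/n) = √(0.19482/2320) = 0.00916.
z = (0.27112 − 0.2651)/0.00916 = 0.00602/0.00916 = 0.657.

z = 0.657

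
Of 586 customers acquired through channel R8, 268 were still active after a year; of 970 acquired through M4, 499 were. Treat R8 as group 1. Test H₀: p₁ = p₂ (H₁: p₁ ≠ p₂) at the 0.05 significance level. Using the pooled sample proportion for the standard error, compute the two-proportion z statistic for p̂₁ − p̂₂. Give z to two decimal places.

z = -2.18

p̂₁ = 268/586 = 0.4573, p̂₂ = 499/970 = 0.5144.
Pooled p̂ = (268+499)/(586+970) = 767/1556 = 0.4929.
SE = √(p̂(1−p̂)(1/n₁+1/n₂)) = √(0.4929·0.5071·0.00273741) = √(0.000684216) = 0.0262.
z = (0.4573 − 0.5144)/0.0262 = -0.0571/0.0262 = -2.18.
Two-sided p-value ≈ 2·Φ(−2.183) = 0.0291. With α = 0.05, reject H₀.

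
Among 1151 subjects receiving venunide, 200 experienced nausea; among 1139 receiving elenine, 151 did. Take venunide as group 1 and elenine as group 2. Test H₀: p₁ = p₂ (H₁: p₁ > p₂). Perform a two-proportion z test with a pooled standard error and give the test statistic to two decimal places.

p̂₁ = 200/1151 = 0.17376, p̂₂ = 151/1139 = 0.13257.
Pooled p̂ = (200+151)/(1151+1139) = 351/2290 = 0.15328.
SE = √(0.129782 × 0.00174677) = 0.01506.
z = (0.17376 − 0.13257)/0.01506 = 0.04119/0.01506 = 2.74.
p-value = P(Z > 2.736) ≈ 0.0031.

z = 2.74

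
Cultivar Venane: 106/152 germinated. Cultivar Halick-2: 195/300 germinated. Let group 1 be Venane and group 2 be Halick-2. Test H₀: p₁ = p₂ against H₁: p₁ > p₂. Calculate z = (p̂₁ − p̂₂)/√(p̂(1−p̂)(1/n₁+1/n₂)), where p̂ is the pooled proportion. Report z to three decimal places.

z = 1.009

p̂₁ = 106/152 ≈ 0.69737, p̂₂ = 195/300 ≈ 0.65000.
Pooled p̂ = (106+195)/(152+300) = 301/452 = 0.66593.
SE = √(p̂(1−p̂)(1/n₁+1/n₂)) = √(0.66593·0.33407·0.00991228) = √(0.00220516) = 0.04696.
z = (0.69737 − 0.65000)/0.04696 = 0.04737/0.04696 = 1.009.
p-value = P(Z > 1.009) ≈ 0.1566.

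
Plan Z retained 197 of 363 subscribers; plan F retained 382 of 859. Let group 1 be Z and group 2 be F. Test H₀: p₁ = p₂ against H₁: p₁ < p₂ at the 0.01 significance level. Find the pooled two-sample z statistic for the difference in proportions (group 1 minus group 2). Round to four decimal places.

p̂₁ = 197/363 = 0.542700, p̂₂ = 382/859 = 0.444703.
Pooled p̂ = (197+382)/(363+859) = 579/1222 = 0.473813.
SE = √(0.249314 × 0.00391897) = 0.031258.
z = (0.542700 − 0.444703)/0.031258 = 0.097997/0.031258 = 3.1351.
p-value = P(Z < 3.135) ≈ 0.9991. With α = 0.01, fail to reject H₀.

z = 3.1351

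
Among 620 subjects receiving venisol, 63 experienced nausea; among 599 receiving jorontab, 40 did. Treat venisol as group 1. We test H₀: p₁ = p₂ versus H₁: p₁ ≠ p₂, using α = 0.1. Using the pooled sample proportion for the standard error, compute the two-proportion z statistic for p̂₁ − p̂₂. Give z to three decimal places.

p̂₁ = 63/620 ≈ 0.10161, p̂₂ = 40/599 ≈ 0.06678.
Pooled p̂ = (63+40)/(620+599) = 103/1219 = 0.08450.
SE = √(p̂(1−p̂)(1/n₁+1/n₂)) = √(0.08450·0.91550·0.00328235) = √(0.00025391) = 0.01593.
z = (0.10161 − 0.06678)/0.01593 = 0.03483/0.01593 = 2.186.
Two-sided p-value ≈ 2·Φ(−2.186) = 0.0288; since p < α = 0.1, reject H₀.

z = 2.186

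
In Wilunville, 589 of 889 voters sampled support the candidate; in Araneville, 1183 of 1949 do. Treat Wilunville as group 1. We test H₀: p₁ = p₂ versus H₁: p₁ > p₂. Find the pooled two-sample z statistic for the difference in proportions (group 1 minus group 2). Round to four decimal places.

z = 2.8350

p̂₁ = 589/889 = 0.6625422, p̂₂ = 1183/1949 = 0.6069779.
Pooled p̂ = (589+1183)/(889+1949) = 1772/2838 = 0.6243834.
SE = √(0.234529 × 0.00163794) = 0.0195996.
z = (0.6625422 − 0.6069779)/0.0195996 = 0.0555643/0.0195996 = 2.8350.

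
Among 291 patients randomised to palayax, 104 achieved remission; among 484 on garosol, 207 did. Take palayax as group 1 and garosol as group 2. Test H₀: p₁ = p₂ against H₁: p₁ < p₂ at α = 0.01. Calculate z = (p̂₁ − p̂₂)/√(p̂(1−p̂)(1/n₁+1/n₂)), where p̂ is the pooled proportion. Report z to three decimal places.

p̂₁ = 104/291 = 0.35739, p̂₂ = 207/484 = 0.42769.
Pooled p̂ = (104+207)/(291+484) = 311/775 = 0.40129.
SE = √(p̂(1−p̂)(1/n₁+1/n₂)) = √(0.40129·0.59871·0.00550254) = √(0.00132202) = 0.03636.
z = (0.35739 − 0.42769)/0.03636 = -0.07030/0.03636 = -1.933.
p-value = P(Z < -1.933) ≈ 0.0266, so at α = 0.01 we fail to reject H₀.

z = -1.933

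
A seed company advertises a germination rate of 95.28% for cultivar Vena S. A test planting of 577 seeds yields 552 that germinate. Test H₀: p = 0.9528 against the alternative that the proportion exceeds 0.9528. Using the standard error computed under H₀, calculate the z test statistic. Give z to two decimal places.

z = 0.44

p̂ = 552/577 = 0.9567.
Standard error under H₀: √(0.9528×0.0472/577) = 0.0088.
z = (0.9567 − 0.9528)/0.0088 = 0.0039/0.0088 = 0.44.
p-value = P(Z > 0.439) ≈ 0.3305.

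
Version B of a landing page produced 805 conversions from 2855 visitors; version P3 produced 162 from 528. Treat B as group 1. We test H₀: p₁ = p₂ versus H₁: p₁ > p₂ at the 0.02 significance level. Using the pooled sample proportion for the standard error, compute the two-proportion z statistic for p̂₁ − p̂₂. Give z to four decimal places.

p̂₁ = 805/2855 = 0.281961, p̂₂ = 162/528 = 0.306818.
Pooled p̂ = (805+162)/(2855+528) = 967/3383 = 0.285841.
SE = √(p̂(1−p̂)(1/n₁+1/n₂)) = √(0.285841·0.714159·0.0022442) = √(0.000458122) = 0.021404.
z = (0.281961 − 0.306818)/0.021404 = -0.024857/0.021404 = -1.1613.
p-value = P(Z > -1.161) ≈ 0.8772. With α = 0.02, fail to reject H₀.

z = -1.1613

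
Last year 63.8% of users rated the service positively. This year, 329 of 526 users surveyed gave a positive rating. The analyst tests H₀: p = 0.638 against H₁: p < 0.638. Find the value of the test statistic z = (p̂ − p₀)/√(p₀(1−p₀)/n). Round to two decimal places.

p̂ = 329/526 ≈ 0.6255.
Standard error under H₀: √(0.638×0.362/526) = 0.0210.
z = (0.6255 − 0.638)/0.0210 = -0.0125/0.0210 = -0.60.
p-value = P(Z < -0.598) ≈ 0.2750.

z = -0.60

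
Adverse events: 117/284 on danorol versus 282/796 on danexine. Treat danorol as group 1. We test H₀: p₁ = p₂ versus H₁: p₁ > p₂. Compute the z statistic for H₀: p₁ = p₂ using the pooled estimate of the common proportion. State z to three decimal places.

z = 1.730

p̂₁ = 117/284 ≈ 0.41197, p̂₂ = 282/796 ≈ 0.35427.
Pooled p̂ = (117+282)/(284+796) = 399/1080 = 0.36944.
SE = √(p̂(1−p̂)(1/n₁+1/n₂)) = √(0.36944·0.63056·0.00477741) = √(0.00111292) = 0.03336.
z = (0.41197 − 0.35427)/0.03336 = 0.05770/0.03336 = 1.730.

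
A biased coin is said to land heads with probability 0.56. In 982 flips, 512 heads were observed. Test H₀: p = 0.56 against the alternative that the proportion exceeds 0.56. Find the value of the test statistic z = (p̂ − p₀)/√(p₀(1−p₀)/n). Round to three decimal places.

z = -2.438

p̂ = 512/982 = 0.52138.
Under H₀, SE = √(0.56·0.44/982) = √(0.000250916) = 0.01584.
z = (0.52138 − 0.56)/0.01584 = -0.03862/0.01584 = -2.438.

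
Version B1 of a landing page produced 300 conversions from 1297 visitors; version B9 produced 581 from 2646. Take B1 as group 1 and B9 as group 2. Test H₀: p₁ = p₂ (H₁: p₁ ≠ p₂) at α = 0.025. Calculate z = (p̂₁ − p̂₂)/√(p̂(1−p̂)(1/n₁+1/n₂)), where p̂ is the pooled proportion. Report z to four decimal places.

p̂₁ = 300/1297 ≈ 0.231303, p̂₂ = 581/2646 ≈ 0.219577.
Pooled p̂ = (300+581)/(1297+2646) = 881/3943 = 0.223434.
SE = √(p̂(1−p̂)(1/n₁+1/n₂)) = √(0.223434·0.776566·0.00114894) = √(0.000199354) = 0.014119.
z = (0.231303 − 0.219577)/0.014119 = 0.011726/0.014119 = 0.8305.
Two-sided p-value ≈ 2·Φ(−0.831) = 0.4062. With α = 0.025, fail to reject H₀.

z = 0.8305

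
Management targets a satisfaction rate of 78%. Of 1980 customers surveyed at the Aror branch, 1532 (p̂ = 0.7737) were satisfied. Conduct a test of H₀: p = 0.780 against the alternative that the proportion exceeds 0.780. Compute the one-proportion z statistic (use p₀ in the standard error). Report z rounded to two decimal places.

p̂ = 1532/1980 ≈ 0.77374.
Under H₀, SE = √(0.78·0.22/1980) = √(8.66667e-05) = 0.00931.
z = (0.77374 − 0.78)/0.00931 = -0.00626/0.00931 = -0.67.

z = -0.67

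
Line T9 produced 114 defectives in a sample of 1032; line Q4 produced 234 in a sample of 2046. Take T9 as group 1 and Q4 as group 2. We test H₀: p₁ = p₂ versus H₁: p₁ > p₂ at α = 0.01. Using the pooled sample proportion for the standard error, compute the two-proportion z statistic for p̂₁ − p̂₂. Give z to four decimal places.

p̂₁ = 114/1032 ≈ 0.1104651, p̂₂ = 234/2046 ≈ 0.1143695.
Pooled p̂ = (114+234)/(1032+2046) = 348/3078 = 0.1130604.
SE = √(p̂(1−p̂)(1/n₁+1/n₂)) = √(0.1130604·0.8869396·0.00145775) = √(0.00014618) = 0.0120905.
z = (0.1104651 − 0.1143695)/0.0120905 = -0.0039044/0.0120905 = -0.3229.
p-value = P(Z > -0.323) ≈ 0.6266, so at α = 0.01 we fail to reject H₀.

z = -0.3229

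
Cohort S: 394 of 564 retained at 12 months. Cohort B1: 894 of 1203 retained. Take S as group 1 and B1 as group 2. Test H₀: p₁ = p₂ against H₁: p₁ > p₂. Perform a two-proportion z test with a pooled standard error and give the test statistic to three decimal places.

p̂₁ = 394/564 = 0.698582, p̂₂ = 894/1203 = 0.743142.
Pooled p̂ = (394+894)/(564+1203) = 1288/1767 = 0.728919.
SE = √(p̂(1−p̂)(1/n₁+1/n₂)) = √(0.728919·0.271081·0.0026043) = √(0.0005146) = 0.022685.
z = (0.698582 − 0.743142)/0.022685 = -0.044560/0.022685 = -1.964.
p-value = P(Z > -1.964) ≈ 0.9753.

z = -1.964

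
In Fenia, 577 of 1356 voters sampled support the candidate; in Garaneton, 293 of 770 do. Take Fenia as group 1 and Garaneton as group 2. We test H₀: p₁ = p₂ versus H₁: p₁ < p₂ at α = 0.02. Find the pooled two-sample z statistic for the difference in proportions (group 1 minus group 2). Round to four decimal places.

p̂₁ = 577/1356 = 0.425516, p̂₂ = 293/770 = 0.380519.
Pooled p̂ = (577+293)/(1356+770) = 870/2126 = 0.409219.
SE = √(0.241759 × 0.00203616) = 0.022187.
z = (0.425516 − 0.380519)/0.022187 = 0.044997/0.022187 = 2.0281.
p-value = P(Z < 2.028) ≈ 0.9787; since p > α = 0.02, fail to reject H₀.

z = 2.0281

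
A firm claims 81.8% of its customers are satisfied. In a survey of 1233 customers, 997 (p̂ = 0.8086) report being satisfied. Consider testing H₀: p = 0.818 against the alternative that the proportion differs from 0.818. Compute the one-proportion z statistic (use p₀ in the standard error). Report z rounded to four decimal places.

z = -0.8557

p̂ = 997/1233 ≈ 0.8085969.
SE = √(p₀(1−p₀)/n) = √(0.14888/1233) = 0.0109883.
z = (0.8085969 − 0.818)/0.0109883 = -0.0094031/0.0109883 = -0.8557.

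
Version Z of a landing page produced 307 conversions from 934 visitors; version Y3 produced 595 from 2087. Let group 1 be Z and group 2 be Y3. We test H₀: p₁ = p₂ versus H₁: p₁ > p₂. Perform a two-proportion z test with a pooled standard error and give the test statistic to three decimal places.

p̂₁ = 307/934 = 0.328694, p̂₂ = 595/2087 = 0.285098.
Pooled p̂ = (307+595)/(934+2087) = 902/3021 = 0.298577.
SE = √(0.209429 × 0.00154982) = 0.018016.
z = (0.328694 − 0.285098)/0.018016 = 0.043596/0.018016 = 2.420.
p-value = P(Z > 2.420) ≈ 0.0078.

z = 2.420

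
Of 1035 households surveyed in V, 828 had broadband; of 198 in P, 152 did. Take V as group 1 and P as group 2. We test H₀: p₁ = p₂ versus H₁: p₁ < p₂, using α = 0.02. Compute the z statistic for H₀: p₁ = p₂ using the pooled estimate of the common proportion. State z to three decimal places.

p̂₁ = 828/1035 = 0.80000, p̂₂ = 152/198 = 0.76768.
Pooled p̂ = (828+152)/(1035+198) = 980/1233 = 0.79481.
SE = √(p̂(1−p̂)(1/n₁+1/n₂)) = √(0.79481·0.20519·0.00601669) = √(0.000981246) = 0.03132.
z = (0.80000 − 0.76768)/0.03132 = 0.03232/0.03132 = 1.032.
p-value = P(Z < 1.032) ≈ 0.8489, so at α = 0.02 we fail to reject H₀.

z = 1.032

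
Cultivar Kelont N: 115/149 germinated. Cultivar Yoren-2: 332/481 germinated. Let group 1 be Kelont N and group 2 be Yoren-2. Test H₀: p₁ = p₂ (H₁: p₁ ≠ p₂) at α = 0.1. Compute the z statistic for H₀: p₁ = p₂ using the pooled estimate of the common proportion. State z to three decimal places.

p̂₁ = 115/149 ≈ 0.77181, p̂₂ = 332/481 ≈ 0.69023.
Pooled p̂ = (115+332)/(149+481) = 447/630 = 0.70952.
SE = √(0.2061 × 0.00879041) = 0.04256.
z = (0.77181 − 0.69023)/0.04256 = 0.08158/0.04256 = 1.917.
Two-sided p-value ≈ 2·Φ(−1.917) = 0.0553, so at α = 0.1 we reject H₀.

z = 1.917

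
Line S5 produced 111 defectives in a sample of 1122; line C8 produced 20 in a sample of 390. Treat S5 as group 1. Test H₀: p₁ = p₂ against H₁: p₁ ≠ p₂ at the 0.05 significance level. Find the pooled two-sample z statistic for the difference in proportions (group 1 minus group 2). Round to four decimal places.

p̂₁ = 111/1122 ≈ 0.098930, p̂₂ = 20/390 ≈ 0.051282.
Pooled p̂ = (111+20)/(1122+390) = 131/1512 = 0.086640.
SE = √(p̂(1−p̂)(1/n₁+1/n₂)) = √(0.086640·0.913360·0.00345537) = √(0.000273436) = 0.016536.
z = (0.098930 − 0.051282)/0.016536 = 0.047648/0.016536 = 2.8815.
p-value = 2·P(Z > 2.882) ≈ 0.0040. With α = 0.05, reject H₀.

z = 2.8815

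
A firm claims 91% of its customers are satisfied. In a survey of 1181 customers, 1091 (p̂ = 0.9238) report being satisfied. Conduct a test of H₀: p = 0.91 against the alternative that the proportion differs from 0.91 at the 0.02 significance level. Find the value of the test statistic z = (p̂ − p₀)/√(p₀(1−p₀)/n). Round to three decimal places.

p̂ = 1091/1181 ≈ 0.923793.
Standard error under H₀: √(0.91×0.09/1181) = 0.008328.
z = (0.923793 − 0.91)/0.008328 = 0.013793/0.008328 = 1.656.
Two-sided p-value ≈ 2·Φ(−1.656) = 0.0976; since p > α = 0.02, fail to reject H₀.

z = 1.656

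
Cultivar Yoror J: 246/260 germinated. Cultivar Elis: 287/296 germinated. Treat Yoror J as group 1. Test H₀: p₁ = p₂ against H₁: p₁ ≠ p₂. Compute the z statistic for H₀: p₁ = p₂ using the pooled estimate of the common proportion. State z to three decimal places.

p̂₁ = 246/260 ≈ 0.94615, p̂₂ = 287/296 ≈ 0.96959.
Pooled p̂ = (246+287)/(260+296) = 533/556 = 0.95863.
SE = √(0.0396557 × 0.00722453) = 0.01693.
z = (0.94615 − 0.96959)/0.01693 = -0.02344/0.01693 = -1.385.
Two-sided p-value ≈ 2·Φ(−1.385) = 0.1661.

z = -1.385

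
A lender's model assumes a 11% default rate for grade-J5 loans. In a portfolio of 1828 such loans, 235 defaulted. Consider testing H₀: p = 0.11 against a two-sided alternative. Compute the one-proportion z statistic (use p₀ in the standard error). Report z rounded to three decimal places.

p̂ = 235/1828 = 0.12856.
SE = √(p₀(1−p₀)/n) = √(0.0979/1828) = 0.00732.
z = (0.12856 − 0.11)/0.00732 = 0.01856/0.00732 = 2.536.
Two-sided p-value ≈ 2·Φ(−2.536) = 0.0112.

z = 2.536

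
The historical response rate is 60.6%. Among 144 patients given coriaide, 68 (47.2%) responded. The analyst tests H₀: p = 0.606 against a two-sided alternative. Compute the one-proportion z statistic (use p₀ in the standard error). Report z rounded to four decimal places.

p̂ = 68/144 = 0.472222.
SE = √(p₀(1−p₀)/n) = √(0.23876/144) = 0.040720.
z = (0.472222 − 0.606)/0.040720 = -0.133778/0.040720 = -3.2853.

z = -3.2853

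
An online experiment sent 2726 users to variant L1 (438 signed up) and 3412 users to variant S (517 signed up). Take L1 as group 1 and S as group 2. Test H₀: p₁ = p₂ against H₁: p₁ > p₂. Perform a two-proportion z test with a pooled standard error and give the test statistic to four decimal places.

p̂₁ = 438/2726 ≈ 0.160675, p̂₂ = 517/3412 ≈ 0.151524.
Pooled p̂ = (438+517)/(2726+3412) = 955/6138 = 0.155588.
SE = √(0.13138 × 0.000659921) = 0.009311.
z = (0.160675 − 0.151524)/0.009311 = 0.009151/0.009311 = 0.9828.
p-value = P(Z > 0.983) ≈ 0.1629.

z = 0.9828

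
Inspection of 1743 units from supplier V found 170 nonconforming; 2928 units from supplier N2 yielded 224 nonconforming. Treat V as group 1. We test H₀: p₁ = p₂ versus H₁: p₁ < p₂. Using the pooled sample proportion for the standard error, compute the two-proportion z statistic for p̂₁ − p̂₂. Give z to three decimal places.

p̂₁ = 170/1743 = 0.09753, p̂₂ = 224/2928 = 0.07650.
Pooled p̂ = (170+224)/(1743+2928) = 394/4671 = 0.08435.
SE = √(0.0772353 × 0.000915254) = 0.00841.
z = (0.09753 − 0.07650)/0.00841 = 0.02103/0.00841 = 2.501.

z = 2.501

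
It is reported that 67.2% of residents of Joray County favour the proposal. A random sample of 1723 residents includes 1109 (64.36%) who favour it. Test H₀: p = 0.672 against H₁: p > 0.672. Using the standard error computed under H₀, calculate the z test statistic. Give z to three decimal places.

p̂ = 1109/1723 ≈ 0.643645.
Under H₀, SE = √(0.672·0.328/1723) = √(0.000127926) = 0.011310.
z = (0.643645 − 0.672)/0.011310 = -0.028355/0.011310 = -2.507.

z = -2.507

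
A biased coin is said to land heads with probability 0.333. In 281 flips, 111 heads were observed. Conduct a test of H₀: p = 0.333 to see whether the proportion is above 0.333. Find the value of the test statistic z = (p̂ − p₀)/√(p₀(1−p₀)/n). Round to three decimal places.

z = 2.206

p̂ = 111/281 = 0.39502.
SE = √(p₀(1−p₀)/n) = √(0.22211/281) = 0.02811.
z = (0.39502 − 0.333)/0.02811 = 0.06202/0.02811 = 2.206.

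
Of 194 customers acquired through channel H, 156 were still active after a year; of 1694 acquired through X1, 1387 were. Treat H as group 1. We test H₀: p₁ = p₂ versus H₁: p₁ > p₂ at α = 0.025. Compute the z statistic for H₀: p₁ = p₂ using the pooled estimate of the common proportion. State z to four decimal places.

z = -0.5001

p̂₁ = 156/194 = 0.804124, p̂₂ = 1387/1694 = 0.818772.
Pooled p̂ = (156+1387)/(194+1694) = 1543/1888 = 0.817267.
SE = √(0.149342 × 0.00574496) = 0.029291.
z = (0.804124 − 0.818772)/0.029291 = -0.014648/0.029291 = -0.5001.
p-value = P(Z > -0.500) ≈ 0.6915. With α = 0.025, fail to reject H₀.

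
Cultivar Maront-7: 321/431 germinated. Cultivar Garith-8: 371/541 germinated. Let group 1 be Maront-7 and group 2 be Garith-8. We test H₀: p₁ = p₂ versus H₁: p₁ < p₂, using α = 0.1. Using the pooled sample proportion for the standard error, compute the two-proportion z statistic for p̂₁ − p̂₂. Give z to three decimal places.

p̂₁ = 321/431 ≈ 0.74478, p̂₂ = 371/541 ≈ 0.68577.
Pooled p̂ = (321+371)/(431+541) = 692/972 = 0.71193.
SE = √(0.205084 × 0.00416861) = 0.02924.
z = (0.74478 − 0.68577)/0.02924 = 0.05901/0.02924 = 2.018.
p-value = P(Z < 2.018) ≈ 0.9782; since p > α = 0.1, fail to reject H₀.

z = 2.018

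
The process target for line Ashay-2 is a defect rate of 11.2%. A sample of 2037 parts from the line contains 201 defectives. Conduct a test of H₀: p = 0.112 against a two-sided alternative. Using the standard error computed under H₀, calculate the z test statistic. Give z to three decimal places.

p̂ = 201/2037 ≈ 0.09867.
Under H₀, SE = √(0.112·0.888/2037) = √(4.88247e-05) = 0.00699.
z = (0.09867 − 0.112)/0.00699 = -0.01333/0.00699 = -1.907.
Two-sided p-value ≈ 2·Φ(−1.907) = 0.0565.

z = -1.907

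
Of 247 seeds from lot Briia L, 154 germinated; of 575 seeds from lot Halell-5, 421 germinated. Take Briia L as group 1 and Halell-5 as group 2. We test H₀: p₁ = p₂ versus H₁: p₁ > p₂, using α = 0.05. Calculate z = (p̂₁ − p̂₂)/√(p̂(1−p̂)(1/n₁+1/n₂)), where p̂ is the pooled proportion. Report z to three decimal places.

p̂₁ = 154/247 ≈ 0.62348, p̂₂ = 421/575 ≈ 0.73217.
Pooled p̂ = (154+421)/(247+575) = 575/822 = 0.69951.
SE = √(0.210194 × 0.00578771) = 0.03488.
z = (0.62348 − 0.73217)/0.03488 = -0.10869/0.03488 = -3.116.
p-value = P(Z > -3.116) ≈ 0.9991; since p > α = 0.05, fail to reject H₀.

z = -3.116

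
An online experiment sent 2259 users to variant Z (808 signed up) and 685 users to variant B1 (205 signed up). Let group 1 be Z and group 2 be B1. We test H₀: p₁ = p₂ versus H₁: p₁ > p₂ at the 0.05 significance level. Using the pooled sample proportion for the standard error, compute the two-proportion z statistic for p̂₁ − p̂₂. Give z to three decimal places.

z = 2.819

p̂₁ = 808/2259 = 0.35768, p̂₂ = 205/685 = 0.29927.
Pooled p̂ = (808+205)/(2259+685) = 1013/2944 = 0.34409.
SE = √(0.225692 × 0.00190253) = 0.02072.
z = (0.35768 − 0.29927)/0.02072 = 0.05841/0.02072 = 2.819.
p-value = P(Z > 2.819) ≈ 0.0024; since p < α = 0.05, reject H₀.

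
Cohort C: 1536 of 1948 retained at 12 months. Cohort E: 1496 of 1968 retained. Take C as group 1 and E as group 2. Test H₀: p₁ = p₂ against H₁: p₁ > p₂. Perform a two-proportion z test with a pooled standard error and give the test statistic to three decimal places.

z = 2.121

p̂₁ = 1536/1948 = 0.78850, p̂₂ = 1496/1968 = 0.76016.
Pooled p̂ = (1536+1496)/(1948+1968) = 3032/3916 = 0.77426.
SE = √(0.174782 × 0.00102148) = 0.01336.
z = (0.78850 − 0.76016)/0.01336 = 0.02834/0.01336 = 2.121.
p-value = P(Z > 2.121) ≈ 0.0170.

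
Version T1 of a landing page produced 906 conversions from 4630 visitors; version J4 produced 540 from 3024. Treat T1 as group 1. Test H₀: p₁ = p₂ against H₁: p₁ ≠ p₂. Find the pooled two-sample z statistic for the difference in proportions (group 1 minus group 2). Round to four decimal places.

p̂₁ = 906/4630 ≈ 0.1956803, p̂₂ = 540/3024 ≈ 0.1785714.
Pooled p̂ = (906+540)/(4630+3024) = 1446/7654 = 0.1889208.
SE = √(p̂(1−p̂)(1/n₁+1/n₂)) = √(0.1889208·0.8110792·0.000546671) = √(8.37662e-05) = 0.0091524.
z = (0.1956803 − 0.1785714)/0.0091524 = 0.0171089/0.0091524 = 1.8693.
Two-sided p-value ≈ 2·Φ(−1.869) = 0.0616.

z = 1.8693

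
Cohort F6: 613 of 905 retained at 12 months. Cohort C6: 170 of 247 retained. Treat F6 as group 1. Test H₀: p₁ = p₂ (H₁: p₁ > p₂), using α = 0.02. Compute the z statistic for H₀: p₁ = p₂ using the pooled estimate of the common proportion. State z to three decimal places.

p̂₁ = 613/905 ≈ 0.67735, p̂₂ = 170/247 ≈ 0.68826.
Pooled p̂ = (613+170)/(905+247) = 783/1152 = 0.67969.
SE = √(p̂(1−p̂)(1/n₁+1/n₂)) = √(0.67969·0.32031·0.00515356) = √(0.00112199) = 0.03350.
z = (0.67735 − 0.68826)/0.03350 = -0.01091/0.03350 = -0.326.
p-value = P(Z > -0.326) ≈ 0.6277; since p > α = 0.02, fail to reject H₀.

z = -0.326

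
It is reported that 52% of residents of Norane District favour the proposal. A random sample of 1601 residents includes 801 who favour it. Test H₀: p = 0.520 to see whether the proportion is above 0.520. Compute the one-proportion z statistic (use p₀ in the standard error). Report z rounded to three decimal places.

z = -1.577

p̂ = 801/1601 ≈ 0.500312.
Standard error under H₀: √(0.52×0.48/1601) = 0.012486.
z = (0.500312 − 0.52)/0.012486 = -0.019688/0.012486 = -1.577.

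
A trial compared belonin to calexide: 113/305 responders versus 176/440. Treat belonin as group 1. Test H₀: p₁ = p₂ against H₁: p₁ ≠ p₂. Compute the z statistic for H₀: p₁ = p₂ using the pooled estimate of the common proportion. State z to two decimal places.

p̂₁ = 113/305 = 0.3705, p̂₂ = 176/440 = 0.4000.
Pooled p̂ = (113+176)/(305+440) = 289/745 = 0.3879.
SE = √(p̂(1−p̂)(1/n₁+1/n₂)) = √(0.3879·0.6121·0.00555142) = √(0.00131812) = 0.0363.
z = (0.3705 − 0.4000)/0.0363 = -0.0295/0.0363 = -0.81.

z = -0.81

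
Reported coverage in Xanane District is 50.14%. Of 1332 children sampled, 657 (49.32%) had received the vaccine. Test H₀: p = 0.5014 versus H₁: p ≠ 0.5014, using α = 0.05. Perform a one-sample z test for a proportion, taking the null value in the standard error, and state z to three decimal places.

p̂ = 657/1332 = 0.493243.
Under H₀, SE = √(0.5014·0.4986/1332) = √(0.000187686) = 0.013700.
z = (0.493243 − 0.5014)/0.013700 = -0.008157/0.013700 = -0.595.
p-value = 2·P(Z > 0.595) ≈ 0.5516; since p > α = 0.05, fail to reject H₀.

z = -0.595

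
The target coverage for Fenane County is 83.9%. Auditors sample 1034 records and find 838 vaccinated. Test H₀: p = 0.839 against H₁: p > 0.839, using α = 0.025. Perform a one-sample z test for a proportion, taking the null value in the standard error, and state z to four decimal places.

z = -2.4983

p̂ = 838/1034 ≈ 0.810445.
SE = √(p₀(1−p₀)/n) = √(0.13508/1034) = 0.011430.
z = (0.810445 − 0.839)/0.011430 = -0.028555/0.011430 = -2.4983.
p-value = P(Z > -2.498) ≈ 0.9938. With α = 0.025, fail to reject H₀.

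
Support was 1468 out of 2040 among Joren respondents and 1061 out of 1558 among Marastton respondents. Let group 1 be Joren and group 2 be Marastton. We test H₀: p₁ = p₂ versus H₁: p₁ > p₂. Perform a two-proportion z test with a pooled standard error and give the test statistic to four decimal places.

z = 2.5109

p̂₁ = 1468/2040 ≈ 0.719608, p̂₂ = 1061/1558 ≈ 0.681001.
Pooled p̂ = (1468+1061)/(2040+1558) = 2529/3598 = 0.702890.
SE = √(p̂(1−p̂)(1/n₁+1/n₂)) = √(0.702890·0.297110·0.00113204) = √(0.000236411) = 0.015376.
z = (0.719608 − 0.681001)/0.015376 = 0.038607/0.015376 = 2.5109.
p-value = P(Z > 2.511) ≈ 0.0060.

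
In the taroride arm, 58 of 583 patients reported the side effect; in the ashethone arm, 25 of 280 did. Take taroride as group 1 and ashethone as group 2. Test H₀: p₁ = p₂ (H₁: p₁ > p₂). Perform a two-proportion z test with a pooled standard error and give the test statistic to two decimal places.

p̂₁ = 58/583 = 0.0995, p̂₂ = 25/280 = 0.0893.
Pooled p̂ = (58+25)/(583+280) = 83/863 = 0.0962.
SE = √(0.0869263 × 0.00528669) = 0.0214.
z = (0.0995 − 0.0893)/0.0214 = 0.0102/0.0214 = 0.48.
p-value = P(Z > 0.476) ≈ 0.3171.

z = 0.48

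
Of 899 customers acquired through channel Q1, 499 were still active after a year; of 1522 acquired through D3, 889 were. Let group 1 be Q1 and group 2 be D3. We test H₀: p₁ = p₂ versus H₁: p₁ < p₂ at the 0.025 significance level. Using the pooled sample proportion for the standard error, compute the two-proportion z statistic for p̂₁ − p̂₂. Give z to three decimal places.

z = -1.396

p̂₁ = 499/899 = 0.55506, p̂₂ = 889/1522 = 0.58410.
Pooled p̂ = (499+889)/(899+1522) = 1388/2421 = 0.57332.
SE = √(0.244625 × 0.00176938) = 0.02080.
z = (0.55506 − 0.58410)/0.02080 = -0.02904/0.02080 = -1.396.
p-value = P(Z < -1.396) ≈ 0.0814, so at α = 0.025 we fail to reject H₀.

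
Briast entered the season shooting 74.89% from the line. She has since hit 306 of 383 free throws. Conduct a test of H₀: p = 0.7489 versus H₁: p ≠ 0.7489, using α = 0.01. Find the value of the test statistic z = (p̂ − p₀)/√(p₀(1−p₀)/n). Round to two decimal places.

p̂ = 306/383 ≈ 0.7990.
Standard error under H₀: √(0.7489×0.2511/383) = 0.0222.
z = (0.7990 − 0.7489)/0.0222 = 0.0501/0.0222 = 2.26.
Two-sided p-value ≈ 2·Φ(−2.259) = 0.0239, so at α = 0.01 we fail to reject H₀.

z = 2.26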